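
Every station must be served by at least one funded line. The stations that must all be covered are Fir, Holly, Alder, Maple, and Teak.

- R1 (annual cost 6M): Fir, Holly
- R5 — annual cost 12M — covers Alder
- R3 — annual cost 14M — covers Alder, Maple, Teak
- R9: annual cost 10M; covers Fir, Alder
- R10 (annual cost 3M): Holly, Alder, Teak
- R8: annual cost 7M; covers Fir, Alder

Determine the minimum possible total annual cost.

20

This is an integer covering problem.
The greedy cost-per-new-station heuristic would pick R10, R1, and R3 for 23, but a cheaper cover exists.
Choose R1 and R3: together they cover Fir, Holly, Alder, Maple, Teak — every station.
Total annual cost: 6 + 14 = 20.
No cover costs less than 20.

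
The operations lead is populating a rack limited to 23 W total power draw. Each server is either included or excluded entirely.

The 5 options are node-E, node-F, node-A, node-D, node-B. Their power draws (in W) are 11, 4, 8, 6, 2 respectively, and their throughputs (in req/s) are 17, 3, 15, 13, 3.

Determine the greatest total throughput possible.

Treat it as a binary knapsack problem.
Allowing fractional choices, the relaxed optimum would be about 41.9, but servers are indivisible.
node-E + node-F + node-D + node-B: power draw 11 + 4 + 6 + 2 = 23 ≤ 23, throughput 17 + 3 + 13 + 3 = 36.
node-E + node-A + node-B: power draw 11 + 8 + 2 = 21 ≤ 23, throughput 17 + 15 + 3 = 35.
node-E + node-F + node-A: power draw 11 + 4 + 8 = 23 ≤ 23, throughput 17 + 3 + 15 = 35.
Best is node-E, node-F, node-D, and node-B with total throughput 36.

36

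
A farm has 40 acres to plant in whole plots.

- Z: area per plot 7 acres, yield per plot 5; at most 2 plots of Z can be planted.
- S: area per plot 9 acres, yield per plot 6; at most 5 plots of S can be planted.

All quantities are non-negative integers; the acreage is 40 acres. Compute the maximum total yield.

Z has the best ratio (5/7); taking only Z gives at most 2×5 = 10 (stopped by the supply cap of 2).
Mixing does better — 4×S: area 36 ≤ 40, yield 4·6 = 24.

24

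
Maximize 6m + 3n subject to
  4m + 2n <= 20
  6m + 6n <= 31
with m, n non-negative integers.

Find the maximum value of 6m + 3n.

30

(m,n)=(5,0): 4·5+2·0=20≤20, 6·5+6·0=30≤31, objective 30.
(m,n)=(4,1): 4·4+2·1=18≤20, 6·4+6·1=30≤31, objective 27.
(m,n)=(4,0): 4·4+2·0=16≤20, 6·4+6·0=24≤31, objective 24.
No feasible integer point exceeds 30.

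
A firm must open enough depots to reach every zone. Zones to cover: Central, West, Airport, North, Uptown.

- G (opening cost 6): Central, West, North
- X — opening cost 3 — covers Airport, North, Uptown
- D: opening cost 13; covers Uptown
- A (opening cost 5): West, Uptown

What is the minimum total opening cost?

Choose G and X: together they cover Central, West, Airport, North, Uptown — every zone.
Total opening cost: 6 + 3 = 9.
No cover costs less than 9.

9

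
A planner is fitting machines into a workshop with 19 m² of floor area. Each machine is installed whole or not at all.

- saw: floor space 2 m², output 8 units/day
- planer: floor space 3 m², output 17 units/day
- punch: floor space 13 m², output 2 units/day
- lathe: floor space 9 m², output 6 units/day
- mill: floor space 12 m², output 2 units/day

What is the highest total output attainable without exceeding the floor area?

saw + planer + lathe: floor space 2 + 3 + 9 = 14 ≤ 19, output 8 + 17 + 6 = 31.
saw + planer + mill: floor space 2 + 3 + 12 = 17 ≤ 19, output 8 + 17 + 2 = 27.
saw + planer + punch: floor space 2 + 3 + 13 = 18 ≤ 19, output 8 + 17 + 2 = 27.
Best is saw, planer, and lathe with total output 31.

31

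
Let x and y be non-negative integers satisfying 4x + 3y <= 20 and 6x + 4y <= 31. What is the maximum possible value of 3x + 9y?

(x,y)=(0,6) is feasible, giving 54.
(x,y)=(1,5) is feasible, giving 48.
The best lattice point is (0,6), giving 54.

54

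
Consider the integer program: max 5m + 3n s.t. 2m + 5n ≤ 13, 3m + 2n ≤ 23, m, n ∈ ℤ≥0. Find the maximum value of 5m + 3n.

30

(m,n)=(6,0) is feasible, giving 30.
(m,n)=(5,0) is feasible, giving 25.
Maximum is 30 at (m,n)=(6,0).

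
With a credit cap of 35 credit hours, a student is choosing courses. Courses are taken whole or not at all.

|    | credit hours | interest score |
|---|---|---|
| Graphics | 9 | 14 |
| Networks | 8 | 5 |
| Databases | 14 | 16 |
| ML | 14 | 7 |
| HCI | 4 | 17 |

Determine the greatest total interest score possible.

52

Treat it as a binary knapsack problem.
Graphics + Networks + Databases + HCI: credit hours 9 + 8 + 14 + 4 = 35 ≤ 35, interest score 14 + 5 + 16 + 17 = 52.
Graphics + Databases + HCI: credit hours 9 + 14 + 4 = 27 ≤ 35, interest score 14 + 16 + 17 = 47.
Best is Graphics, Networks, Databases, and HCI with total interest score 52.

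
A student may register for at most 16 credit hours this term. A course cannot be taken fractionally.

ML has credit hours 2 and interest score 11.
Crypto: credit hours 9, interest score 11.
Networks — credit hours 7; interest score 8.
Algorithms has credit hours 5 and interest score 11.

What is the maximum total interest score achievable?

33

ML + Networks + Algorithms: credit hours 2 + 7 + 5 = 14 ≤ 16, interest score 11 + 8 + 11 = 30.
ML + Algorithms: credit hours 2 + 5 = 7 ≤ 16, interest score 11 + 11 = 22.
ML + Crypto + Algorithms: credit hours 2 + 9 + 5 = 16 ≤ 16, interest score 11 + 11 + 11 = 33.
Best is ML, Crypto, and Algorithms with total interest score 33.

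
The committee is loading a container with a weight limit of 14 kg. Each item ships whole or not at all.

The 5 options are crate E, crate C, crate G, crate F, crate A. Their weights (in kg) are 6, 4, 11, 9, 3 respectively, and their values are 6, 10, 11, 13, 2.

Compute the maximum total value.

23

Treat it as a binary knapsack problem.
crate E + crate C + crate A: weight 6 + 4 + 3 = 13 ≤ 14, value 6 + 10 + 2 = 18.
crate C + crate F: weight 4 + 9 = 13 ≤ 14, value 10 + 13 = 23.
crate E + crate C: weight 6 + 4 = 10 ≤ 14, value 6 + 10 = 16.
Best is crate C and crate F with total value 23.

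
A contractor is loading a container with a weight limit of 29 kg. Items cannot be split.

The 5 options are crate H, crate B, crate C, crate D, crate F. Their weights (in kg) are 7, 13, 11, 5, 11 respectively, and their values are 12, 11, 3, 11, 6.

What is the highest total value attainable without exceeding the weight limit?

Allowing fractional choices, the relaxed optimum would be about 36.2, but items are indivisible.
crate B + crate D + crate F: weight 13 + 5 + 11 = 29 ≤ 29, value 11 + 11 + 6 = 28.
crate H + crate D + crate F: weight 7 + 5 + 11 = 23 ≤ 29, value 12 + 11 + 6 = 29.
crate H + crate B + crate D: weight 7 + 13 + 5 = 25 ≤ 29, value 12 + 11 + 11 = 34.
Best is crate H, crate B, and crate D with total value 34.

34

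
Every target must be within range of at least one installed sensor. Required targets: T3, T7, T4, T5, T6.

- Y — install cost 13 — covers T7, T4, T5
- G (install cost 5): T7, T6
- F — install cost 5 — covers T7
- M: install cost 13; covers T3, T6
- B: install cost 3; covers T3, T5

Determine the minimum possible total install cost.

21

Choose Y, G, and B: together they cover T3, T7, T4, T5, T6 — every target.
Total install cost: 13 + 5 + 3 = 21.
No cover costs less than 21.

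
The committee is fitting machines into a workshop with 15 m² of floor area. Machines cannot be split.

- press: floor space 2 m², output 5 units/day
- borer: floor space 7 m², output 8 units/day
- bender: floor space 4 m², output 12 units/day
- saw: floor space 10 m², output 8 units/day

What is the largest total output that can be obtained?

Allowing fractional choices, the relaxed optimum would be about 26.6, but machines are indivisible.
borer + bender: floor space 7 + 4 = 11 ≤ 15, output 8 + 12 = 20.
press + borer + bender: floor space 2 + 7 + 4 = 13 ≤ 15, output 5 + 8 + 12 = 25.
Best is press, borer, and bender with total output 25.

25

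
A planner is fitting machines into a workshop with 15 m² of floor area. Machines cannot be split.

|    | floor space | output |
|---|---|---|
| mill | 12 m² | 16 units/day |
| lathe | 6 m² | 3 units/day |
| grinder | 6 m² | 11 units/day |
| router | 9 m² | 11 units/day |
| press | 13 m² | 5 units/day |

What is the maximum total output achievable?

Take grinder and router: floor space 6 + 9 = 15 ≤ 15, output 11 + 11 = 22.
No other feasible combination does better.

22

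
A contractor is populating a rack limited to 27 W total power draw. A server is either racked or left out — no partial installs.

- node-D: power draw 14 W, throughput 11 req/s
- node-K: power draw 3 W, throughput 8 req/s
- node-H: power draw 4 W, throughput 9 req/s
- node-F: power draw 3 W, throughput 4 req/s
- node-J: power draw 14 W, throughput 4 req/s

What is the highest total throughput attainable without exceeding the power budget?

32

node-D + node-K + node-H: power draw 14 + 3 + 4 = 21 ≤ 27, throughput 11 + 8 + 9 = 28.
node-D + node-K + node-H + node-F: power draw 14 + 3 + 4 + 3 = 24 ≤ 27, throughput 11 + 8 + 9 + 4 = 32.
node-K + node-H + node-F + node-J: power draw 3 + 4 + 3 + 14 = 24 ≤ 27, throughput 8 + 9 + 4 + 4 = 25.
Best is node-D, node-K, node-H, and node-F with total throughput 32.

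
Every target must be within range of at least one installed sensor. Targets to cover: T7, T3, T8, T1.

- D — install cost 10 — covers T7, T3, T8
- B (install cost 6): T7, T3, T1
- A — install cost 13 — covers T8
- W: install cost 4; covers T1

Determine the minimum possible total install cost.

14

Choose D and W: together they cover T7, T3, T8, T1 — every target.
Total install cost: 10 + 4 = 14.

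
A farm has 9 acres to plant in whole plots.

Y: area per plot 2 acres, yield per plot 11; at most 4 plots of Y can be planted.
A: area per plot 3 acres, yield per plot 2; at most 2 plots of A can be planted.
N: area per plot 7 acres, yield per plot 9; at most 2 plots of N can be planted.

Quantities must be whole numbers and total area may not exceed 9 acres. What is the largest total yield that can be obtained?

44

4×Y: area 8 ≤ 9, yield 4·11 = 44.
3×Y and 1×A: area 9 ≤ 9, yield 3·11 + 1·2 = 35.
Best is 44.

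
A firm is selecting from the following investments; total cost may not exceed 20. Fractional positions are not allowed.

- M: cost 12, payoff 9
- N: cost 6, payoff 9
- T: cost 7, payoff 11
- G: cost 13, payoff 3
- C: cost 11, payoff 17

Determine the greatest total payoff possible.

Treat it as a binary knapsack problem.
Take T and C: cost 7 + 11 = 18 ≤ 20, payoff 11 + 17 = 28.
No other feasible combination does better.

28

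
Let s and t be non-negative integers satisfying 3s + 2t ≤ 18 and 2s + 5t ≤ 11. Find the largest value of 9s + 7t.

The continuous relaxation peaks at (5.5, 0) with value 49.50; rounding to a feasible lattice point costs some objective.
(s,t)=(5,0): 3·5+2·0=15≤18, 2·5+5·0=10≤11, objective 45.
(s,t)=(4,0): 3·4+2·0=12≤18, 2·4+5·0=8≤11, objective 36.
The best lattice point is (5,0), giving 45.

45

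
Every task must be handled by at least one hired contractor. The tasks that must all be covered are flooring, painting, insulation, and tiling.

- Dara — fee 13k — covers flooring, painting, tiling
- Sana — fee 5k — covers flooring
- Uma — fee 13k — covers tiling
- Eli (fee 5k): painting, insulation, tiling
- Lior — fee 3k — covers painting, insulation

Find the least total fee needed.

The greedy cost-per-new-task heuristic would pick Lior, Sana, and Eli for 13, but a cheaper cover exists.
Choose Sana and Eli: together they cover flooring, painting, insulation, tiling — every task.
Total fee: 5 + 5 = 10.
No cover costs less than 10.

10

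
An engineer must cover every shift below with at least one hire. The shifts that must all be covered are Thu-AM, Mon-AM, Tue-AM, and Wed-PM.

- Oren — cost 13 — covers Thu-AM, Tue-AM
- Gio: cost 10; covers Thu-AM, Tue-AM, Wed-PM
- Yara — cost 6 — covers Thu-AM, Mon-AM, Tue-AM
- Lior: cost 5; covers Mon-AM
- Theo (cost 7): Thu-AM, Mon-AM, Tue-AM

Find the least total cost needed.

15

This is a weighted set-cover instance.
The greedy cost-per-new-shift heuristic would pick Yara and Gio for 16, but a cheaper cover exists.
Choose Gio and Lior: together they cover Thu-AM, Mon-AM, Tue-AM, Wed-PM — every shift.
Total cost: 10 + 5 = 15.
No cover costs less than 15.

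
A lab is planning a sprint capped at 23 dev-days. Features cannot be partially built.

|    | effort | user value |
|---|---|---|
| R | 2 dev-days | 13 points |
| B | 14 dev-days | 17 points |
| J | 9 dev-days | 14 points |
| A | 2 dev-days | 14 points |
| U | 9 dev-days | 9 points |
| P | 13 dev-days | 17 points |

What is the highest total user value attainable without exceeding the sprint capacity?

50

Allowing fractional choices, the relaxed optimum would be about 54.1, but features are indivisible.
R + A + P: effort 2 + 2 + 13 = 17 ≤ 23, user value 13 + 14 + 17 = 44.
R + J + A + U: effort 2 + 9 + 2 + 9 = 22 ≤ 23, user value 13 + 14 + 14 + 9 = 50.
R + B + A: effort 2 + 14 + 2 = 18 ≤ 23, user value 13 + 17 + 14 = 44.
Best is R, J, A, and U with total user value 50.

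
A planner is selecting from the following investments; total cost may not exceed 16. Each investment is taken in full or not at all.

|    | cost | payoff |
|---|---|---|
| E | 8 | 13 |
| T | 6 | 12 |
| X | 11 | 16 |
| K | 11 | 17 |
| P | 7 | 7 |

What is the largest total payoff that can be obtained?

Allowing fractional choices, the relaxed optimum would be about 28.1, but investments are indivisible.
E + T: cost 8 + 6 = 14 ≤ 16, payoff 13 + 12 = 25.
E + P: cost 8 + 7 = 15 ≤ 16, payoff 13 + 7 = 20.
Best is E and T with total payoff 25.

25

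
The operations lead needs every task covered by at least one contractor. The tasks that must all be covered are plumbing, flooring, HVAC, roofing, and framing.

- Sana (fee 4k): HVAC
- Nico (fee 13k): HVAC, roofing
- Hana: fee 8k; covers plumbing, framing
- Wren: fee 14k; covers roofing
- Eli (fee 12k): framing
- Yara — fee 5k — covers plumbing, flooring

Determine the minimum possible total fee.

26

The greedy cost-per-new-task heuristic would pick Yara, Sana, Hana, and Nico for 30, but a cheaper cover exists.
Choose Nico, Hana, and Yara: together they cover plumbing, flooring, HVAC, roofing, framing — every task.
Total fee: 13 + 8 + 5 = 26.
No cover costs less than 26.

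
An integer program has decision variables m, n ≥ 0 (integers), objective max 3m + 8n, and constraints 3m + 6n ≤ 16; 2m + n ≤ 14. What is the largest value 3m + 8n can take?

(m,n)=(1,2) is feasible, giving 19.
(m,n)=(0,2) is feasible, giving 16.
(m,n)=(2,1) is feasible, giving 14.
(m,n)=(1,1) is feasible, giving 11.
Maximum is 19 at (m,n)=(1,2).

19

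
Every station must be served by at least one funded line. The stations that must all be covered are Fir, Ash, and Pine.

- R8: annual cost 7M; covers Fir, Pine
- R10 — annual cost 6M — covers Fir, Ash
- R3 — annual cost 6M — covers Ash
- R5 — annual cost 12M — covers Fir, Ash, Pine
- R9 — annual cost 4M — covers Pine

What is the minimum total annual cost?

10

Choose R10 and R9: together they cover Fir, Ash, Pine — every station.
Total annual cost: 6 + 4 = 10.
No cover costs less than 10.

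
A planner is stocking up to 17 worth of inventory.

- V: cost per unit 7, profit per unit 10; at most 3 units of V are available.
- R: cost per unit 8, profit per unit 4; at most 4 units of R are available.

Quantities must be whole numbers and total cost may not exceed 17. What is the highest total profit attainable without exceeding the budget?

V has the best ratio (10/7); taking only V gives at most 2×10 = 20 (stopped by the cost limit).
Optimal: 2×V: cost 14 ≤ 17, profit 2·10 = 20.

20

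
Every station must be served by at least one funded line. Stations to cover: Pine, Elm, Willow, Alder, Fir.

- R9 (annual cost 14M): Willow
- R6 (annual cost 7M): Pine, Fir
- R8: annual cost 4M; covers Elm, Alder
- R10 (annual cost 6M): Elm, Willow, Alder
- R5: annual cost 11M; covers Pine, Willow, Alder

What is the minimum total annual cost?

13

Choose R6 and R10: together they cover Pine, Elm, Willow, Alder, Fir — every station.
Total annual cost: 7 + 6 = 13.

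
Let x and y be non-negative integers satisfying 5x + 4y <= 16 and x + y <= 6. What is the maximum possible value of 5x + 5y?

(x,y)=(0,4): 5·0+4·4=16≤16, 1·0+1·4=4≤6, objective 20.
(x,y)=(0,3): 5·0+4·3=12≤16, 1·0+1·3=3≤6, objective 15.
Maximum is 20 at (x,y)=(0,4).

20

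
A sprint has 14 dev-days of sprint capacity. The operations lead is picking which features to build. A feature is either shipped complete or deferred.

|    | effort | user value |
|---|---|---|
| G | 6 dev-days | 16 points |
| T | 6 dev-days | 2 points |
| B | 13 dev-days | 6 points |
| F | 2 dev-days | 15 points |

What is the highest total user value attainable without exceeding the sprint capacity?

Allowing fractional choices, the relaxed optimum would be about 33.8, but features are indivisible.
G + F: effort 6 + 2 = 8 ≤ 14, user value 16 + 15 = 31.
G + T + F: effort 6 + 6 + 2 = 14 ≤ 14, user value 16 + 2 + 15 = 33.
Best is G, T, and F with total user value 33.

33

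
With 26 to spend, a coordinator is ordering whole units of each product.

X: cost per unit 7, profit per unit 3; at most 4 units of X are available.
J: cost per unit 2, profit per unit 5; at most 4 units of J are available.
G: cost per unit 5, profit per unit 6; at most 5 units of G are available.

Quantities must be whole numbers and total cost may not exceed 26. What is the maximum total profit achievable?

39

3×J and 4×G: cost 26 ≤ 26, profit 3·5 + 4·6 = 39.
4×J and 3×G: cost 23 ≤ 26, profit 4·5 + 3·6 = 38.
Best is 39.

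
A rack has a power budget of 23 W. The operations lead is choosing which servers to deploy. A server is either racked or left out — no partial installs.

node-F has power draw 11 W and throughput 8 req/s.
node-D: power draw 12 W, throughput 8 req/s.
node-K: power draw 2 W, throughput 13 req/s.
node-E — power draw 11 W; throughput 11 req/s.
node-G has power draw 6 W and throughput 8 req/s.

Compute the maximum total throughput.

This is a 0-1 knapsack instance.
Take node-K, node-E, and node-G: power draw 2 + 11 + 6 = 19 ≤ 23, throughput 13 + 11 + 8 = 32.
No other feasible combination does better.

32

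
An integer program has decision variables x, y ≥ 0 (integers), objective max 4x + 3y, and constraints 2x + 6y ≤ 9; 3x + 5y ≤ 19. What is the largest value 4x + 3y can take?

16

Relaxing integrality, the LP optimum is 18.00 at (x,y) = (4.5, 0), which is not an integer point.
(x,y)=(4,0): 2·4+6·0=8≤9, 3·4+5·0=12≤19, objective 16.
(x,y)=(3,0): 2·3+6·0=6≤9, 3·3+5·0=9≤19, objective 12.
Maximum is 16 at (x,y)=(4,0).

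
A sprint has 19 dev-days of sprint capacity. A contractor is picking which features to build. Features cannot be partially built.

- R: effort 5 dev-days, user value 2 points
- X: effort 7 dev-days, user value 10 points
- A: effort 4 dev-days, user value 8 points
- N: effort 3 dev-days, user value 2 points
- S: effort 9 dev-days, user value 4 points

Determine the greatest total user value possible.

This is a 0-1 knapsack instance.
X + A + N: effort 7 + 4 + 3 = 14 ≤ 19, user value 10 + 8 + 2 = 20.
R + X + A + N: effort 5 + 7 + 4 + 3 = 19 ≤ 19, user value 2 + 10 + 8 + 2 = 22.
R + X + A: effort 5 + 7 + 4 = 16 ≤ 19, user value 2 + 10 + 8 = 20.
Best is R, X, A, and N with total user value 22.

22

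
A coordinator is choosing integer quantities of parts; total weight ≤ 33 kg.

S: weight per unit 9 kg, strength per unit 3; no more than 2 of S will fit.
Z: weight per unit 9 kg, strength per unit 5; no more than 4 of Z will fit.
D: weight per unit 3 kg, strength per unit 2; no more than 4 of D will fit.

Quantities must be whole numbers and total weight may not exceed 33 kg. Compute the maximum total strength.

D has the best ratio (2/3); taking only D gives at most 4×2 = 8 (stopped by the supply cap of 4).
Mixing does better — 3×Z and 2×D: weight 33 ≤ 33, strength 3·5 + 2·2 = 19.

19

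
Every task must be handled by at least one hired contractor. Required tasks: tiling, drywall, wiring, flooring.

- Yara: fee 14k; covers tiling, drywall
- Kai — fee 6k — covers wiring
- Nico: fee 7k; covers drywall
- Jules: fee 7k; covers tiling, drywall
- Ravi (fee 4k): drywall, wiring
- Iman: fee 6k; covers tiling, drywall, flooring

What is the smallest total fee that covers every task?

10

Choose Ravi and Iman: together they cover tiling, drywall, wiring, flooring — every task.
Total fee: 4 + 6 = 10.
No cover costs less than 10.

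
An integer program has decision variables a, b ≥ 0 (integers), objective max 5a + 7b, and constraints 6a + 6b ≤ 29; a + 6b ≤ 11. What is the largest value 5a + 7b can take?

22

Relaxing integrality, the LP optimum is 26.63 at (a,b) = (3.6, 1.23), which is not an integer point.
(a,b)=(3,1): 6·3+6·1=24≤29, 1·3+6·1=9≤11, objective 22.
(a,b)=(4,0): 6·4+6·0=24≤29, 1·4+6·0=4≤11, objective 20.
The best lattice point is (3,1), giving 22.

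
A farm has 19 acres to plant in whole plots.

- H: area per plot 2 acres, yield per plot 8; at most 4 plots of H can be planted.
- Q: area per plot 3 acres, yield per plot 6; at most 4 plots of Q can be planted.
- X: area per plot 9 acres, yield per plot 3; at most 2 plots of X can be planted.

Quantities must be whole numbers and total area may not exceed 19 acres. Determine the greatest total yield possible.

This is a bounded integer knapsack.
3×H and 4×Q: area 18 ≤ 19, yield 3·8 + 4·6 = 48.
4×H and 3×Q: area 17 ≤ 19, yield 4·8 + 3·6 = 50.
Best is 50.

50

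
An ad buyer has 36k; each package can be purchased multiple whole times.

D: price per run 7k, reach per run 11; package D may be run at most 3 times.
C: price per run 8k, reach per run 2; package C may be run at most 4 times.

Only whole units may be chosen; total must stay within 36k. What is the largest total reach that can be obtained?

35

Take 3×D and 1×C: price 29 ≤ 36, reach 3·11 + 1·2 = 35.
D has the best ratio (11/7) and is taken to its limit of 3; remaining capacity is filled optimally with the others.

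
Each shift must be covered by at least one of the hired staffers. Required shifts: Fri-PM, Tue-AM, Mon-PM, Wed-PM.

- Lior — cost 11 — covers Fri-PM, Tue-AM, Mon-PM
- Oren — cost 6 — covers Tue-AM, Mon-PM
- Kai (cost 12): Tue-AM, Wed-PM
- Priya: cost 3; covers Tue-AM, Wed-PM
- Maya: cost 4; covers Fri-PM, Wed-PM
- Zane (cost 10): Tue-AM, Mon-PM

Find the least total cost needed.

10

The greedy cost-per-new-shift heuristic would pick Priya, Maya, and Oren for 13, but a cheaper cover exists.
Choose Oren and Maya: together they cover Fri-PM, Tue-AM, Mon-PM, Wed-PM — every shift.
Total cost: 6 + 4 = 10.
No cover costs less than 10.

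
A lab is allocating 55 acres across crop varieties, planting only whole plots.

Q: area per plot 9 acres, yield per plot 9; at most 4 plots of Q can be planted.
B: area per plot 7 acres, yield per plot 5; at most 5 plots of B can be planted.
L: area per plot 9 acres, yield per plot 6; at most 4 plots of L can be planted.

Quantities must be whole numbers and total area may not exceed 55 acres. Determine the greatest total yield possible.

This is a bounded integer knapsack.
Q has the best ratio (9/9); taking only Q gives at most 4×9 = 36 (stopped by the supply cap of 4).
Mixing does better — 4×Q and 2×L: area 54 ≤ 55, yield 4·9 + 2·6 = 48.

48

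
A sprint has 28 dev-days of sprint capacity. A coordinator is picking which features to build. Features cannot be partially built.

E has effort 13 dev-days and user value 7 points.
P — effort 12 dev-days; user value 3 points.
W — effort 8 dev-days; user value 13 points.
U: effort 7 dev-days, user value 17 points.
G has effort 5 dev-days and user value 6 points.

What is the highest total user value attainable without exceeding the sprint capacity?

Allowing fractional choices, the relaxed optimum would be about 40.3, but features are indivisible.
W + U + G: effort 8 + 7 + 5 = 20 ≤ 28, user value 13 + 17 + 6 = 36.
E + W + U: effort 13 + 8 + 7 = 28 ≤ 28, user value 7 + 13 + 17 = 37.
P + W + U: effort 12 + 8 + 7 = 27 ≤ 28, user value 3 + 13 + 17 = 33.
Best is E, W, and U with total user value 37.

37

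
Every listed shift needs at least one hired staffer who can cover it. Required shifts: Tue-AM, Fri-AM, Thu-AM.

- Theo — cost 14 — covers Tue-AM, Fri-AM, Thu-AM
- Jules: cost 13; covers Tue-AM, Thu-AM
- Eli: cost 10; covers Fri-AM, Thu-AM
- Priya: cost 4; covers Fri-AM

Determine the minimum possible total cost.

14

The greedy cost-per-new-shift heuristic would pick Priya and Jules for 17, but a cheaper cover exists.
Theo alone covers Tue-AM, Fri-AM, Thu-AM — every shift.
Total cost: 14.
No cover costs less than 14.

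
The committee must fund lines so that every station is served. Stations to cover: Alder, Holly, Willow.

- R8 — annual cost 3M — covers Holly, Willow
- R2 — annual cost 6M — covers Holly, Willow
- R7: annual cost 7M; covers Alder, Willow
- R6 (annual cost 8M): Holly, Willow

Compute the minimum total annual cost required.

10

Choose R8 and R7: together they cover Alder, Holly, Willow — every station.
Total annual cost: 3 + 7 = 10.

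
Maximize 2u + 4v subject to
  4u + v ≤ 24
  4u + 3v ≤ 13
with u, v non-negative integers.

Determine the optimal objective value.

16

Relaxing integrality, the LP optimum is 17.33 at (u,v) = (0, 4.33), which is not an integer point.
(u,v)=(0,4): 4·0+1·4=4≤24, 4·0+3·4=12≤13, objective 16.
(u,v)=(1,3): 4·1+1·3=7≤24, 4·1+3·3=13≤13, objective 14.
(u,v)=(0,3): 4·0+1·3=3≤24, 4·0+3·3=9≤13, objective 12.
No feasible integer point exceeds 16.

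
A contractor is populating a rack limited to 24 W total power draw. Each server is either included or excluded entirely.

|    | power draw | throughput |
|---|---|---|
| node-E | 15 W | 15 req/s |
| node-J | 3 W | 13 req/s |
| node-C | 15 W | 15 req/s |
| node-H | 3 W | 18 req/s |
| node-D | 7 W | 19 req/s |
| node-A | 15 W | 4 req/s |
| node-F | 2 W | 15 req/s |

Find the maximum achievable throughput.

65

Take node-J, node-H, node-D, and node-F: power draw 3 + 3 + 7 + 2 = 15 ≤ 24, throughput 13 + 18 + 19 + 15 = 65.
No other feasible combination does better.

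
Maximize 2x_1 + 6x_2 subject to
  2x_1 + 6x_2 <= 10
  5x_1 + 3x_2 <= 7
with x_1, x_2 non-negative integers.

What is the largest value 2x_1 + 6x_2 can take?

(x_1,x_2)=(0,1): 2·0+6·1=6≤10, 5·0+3·1=3≤7, objective 6.
(x_1,x_2)=(1,0): 2·1+6·0=2≤10, 5·1+3·0=5≤7, objective 2.
No feasible integer point exceeds 6.

6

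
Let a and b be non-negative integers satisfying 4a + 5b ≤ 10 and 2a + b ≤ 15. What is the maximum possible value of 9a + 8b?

18

Relaxing integrality, the LP optimum is 22.50 at (a,b) = (2.5, 0), which is not an integer point.
(a,b)=(2,0): 4·2+5·0=8≤10, 2·2+1·0=4≤15, objective 18.
(a,b)=(1,1): 4·1+5·1=9≤10, 2·1+1·1=3≤15, objective 17.
The best lattice point is (2,0), giving 18.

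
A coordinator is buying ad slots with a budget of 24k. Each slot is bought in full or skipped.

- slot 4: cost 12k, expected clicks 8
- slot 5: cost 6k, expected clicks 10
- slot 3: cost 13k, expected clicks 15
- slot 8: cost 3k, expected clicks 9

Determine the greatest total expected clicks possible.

34

Allowing fractional choices, the relaxed optimum would be about 35.3, but ad slots are indivisible.
slot 5 + slot 3 + slot 8: cost 6 + 13 + 3 = 22 ≤ 24, expected clicks 10 + 15 + 9 = 34.
slot 4 + slot 5 + slot 8: cost 12 + 6 + 3 = 21 ≤ 24, expected clicks 8 + 10 + 9 = 27.
slot 5 + slot 3: cost 6 + 13 = 19 ≤ 24, expected clicks 10 + 15 = 25.
Best is slot 5, slot 3, and slot 8 with total expected clicks 34.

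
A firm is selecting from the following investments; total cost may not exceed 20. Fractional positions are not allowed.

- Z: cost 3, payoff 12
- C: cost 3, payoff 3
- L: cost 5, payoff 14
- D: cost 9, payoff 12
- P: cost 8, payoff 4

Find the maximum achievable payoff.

Z + L + D: cost 3 + 5 + 9 = 17 ≤ 20, payoff 12 + 14 + 12 = 38.
Z + C + L + P: cost 3 + 3 + 5 + 8 = 19 ≤ 20, payoff 12 + 3 + 14 + 4 = 33.
Z + C + L + D: cost 3 + 3 + 5 + 9 = 20 ≤ 20, payoff 12 + 3 + 14 + 12 = 41.
Best is Z, C, L, and D with total payoff 41.

41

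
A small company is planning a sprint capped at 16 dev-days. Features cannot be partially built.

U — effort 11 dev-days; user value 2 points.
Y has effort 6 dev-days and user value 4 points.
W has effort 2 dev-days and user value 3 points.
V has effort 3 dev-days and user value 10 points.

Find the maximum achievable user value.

17

Allowing fractional choices, the relaxed optimum would be about 17.9, but features are indivisible.
U + W + V: effort 11 + 2 + 3 = 16 ≤ 16, user value 2 + 3 + 10 = 15.
Y + W + V: effort 6 + 2 + 3 = 11 ≤ 16, user value 4 + 3 + 10 = 17.
Y + V: effort 6 + 3 = 9 ≤ 16, user value 4 + 10 = 14.
Best is Y, W, and V with total user value 17.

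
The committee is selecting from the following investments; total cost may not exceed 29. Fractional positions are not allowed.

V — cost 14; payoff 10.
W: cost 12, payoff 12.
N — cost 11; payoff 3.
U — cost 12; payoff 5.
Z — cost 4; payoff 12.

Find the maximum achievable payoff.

This is a 0-1 knapsack instance.
Allowing fractional choices, the relaxed optimum would be about 33.3, but investments are indivisible.
V + N + Z: cost 14 + 11 + 4 = 29 ≤ 29, payoff 10 + 3 + 12 = 25.
W + U + Z: cost 12 + 12 + 4 = 28 ≤ 29, payoff 12 + 5 + 12 = 29.
W + N + Z: cost 12 + 11 + 4 = 27 ≤ 29, payoff 12 + 3 + 12 = 27.
Best is W, U, and Z with total payoff 29.

29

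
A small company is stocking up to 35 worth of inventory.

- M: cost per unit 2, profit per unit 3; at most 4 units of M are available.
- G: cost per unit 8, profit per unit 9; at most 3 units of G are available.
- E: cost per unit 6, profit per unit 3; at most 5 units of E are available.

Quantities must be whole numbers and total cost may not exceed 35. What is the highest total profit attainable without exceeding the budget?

This is a bounded integer knapsack.
M has the best ratio (3/2); taking only M gives at most 4×3 = 12 (stopped by the supply cap of 4).
Mixing does better — 4×M and 3×G: cost 32 ≤ 35, profit 4·3 + 3·9 = 39.

39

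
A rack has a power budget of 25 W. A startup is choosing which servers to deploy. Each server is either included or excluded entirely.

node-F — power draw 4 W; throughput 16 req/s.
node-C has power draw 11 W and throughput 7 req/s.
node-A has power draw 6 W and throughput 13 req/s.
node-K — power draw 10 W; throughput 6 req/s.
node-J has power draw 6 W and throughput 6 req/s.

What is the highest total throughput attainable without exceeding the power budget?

36

Allowing fractional choices, the relaxed optimum would be about 40.7, but servers are indivisible.
node-F + node-A + node-J: power draw 4 + 6 + 6 = 16 ≤ 25, throughput 16 + 13 + 6 = 35.
node-F + node-C + node-A: power draw 4 + 11 + 6 = 21 ≤ 25, throughput 16 + 7 + 13 = 36.
node-F + node-A + node-K: power draw 4 + 6 + 10 = 20 ≤ 25, throughput 16 + 13 + 6 = 35.
Best is node-F, node-C, and node-A with total throughput 36.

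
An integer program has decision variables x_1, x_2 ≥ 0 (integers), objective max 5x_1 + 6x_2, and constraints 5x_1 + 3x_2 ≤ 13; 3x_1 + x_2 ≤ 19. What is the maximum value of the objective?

24

Relaxing integrality, the LP optimum is 26.00 at (x_1,x_2) = (0, 4.33), which is not an integer point.
(x_1,x_2)=(0,4): 5·0+3·4=12≤13, 3·0+1·4=4≤19, objective 24.
(x_1,x_2)=(0,3): 5·0+3·3=9≤13, 3·0+1·3=3≤19, objective 18.
No feasible integer point exceeds 24.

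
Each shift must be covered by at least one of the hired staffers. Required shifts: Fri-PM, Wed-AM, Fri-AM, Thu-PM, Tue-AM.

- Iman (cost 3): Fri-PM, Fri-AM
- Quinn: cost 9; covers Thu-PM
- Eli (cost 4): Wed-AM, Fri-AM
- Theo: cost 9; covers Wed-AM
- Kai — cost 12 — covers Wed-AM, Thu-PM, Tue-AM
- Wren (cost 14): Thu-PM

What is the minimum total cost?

15

The greedy cost-per-new-shift heuristic would pick Iman, Eli, and Kai for 19, but a cheaper cover exists.
Choose Iman and Kai: together they cover Fri-PM, Wed-AM, Fri-AM, Thu-PM, Tue-AM — every shift.
Total cost: 3 + 12 = 15.
No cover costs less than 15.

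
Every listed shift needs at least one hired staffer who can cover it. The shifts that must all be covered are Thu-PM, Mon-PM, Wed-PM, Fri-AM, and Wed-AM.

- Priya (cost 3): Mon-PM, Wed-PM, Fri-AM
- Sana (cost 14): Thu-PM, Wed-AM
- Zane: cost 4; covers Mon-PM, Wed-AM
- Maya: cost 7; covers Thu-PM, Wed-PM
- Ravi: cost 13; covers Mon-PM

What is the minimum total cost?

Choose Priya, Zane, and Maya: together they cover Thu-PM, Mon-PM, Wed-PM, Fri-AM, Wed-AM — every shift.
Total cost: 3 + 4 + 7 = 14.
No cover costs less than 14.

14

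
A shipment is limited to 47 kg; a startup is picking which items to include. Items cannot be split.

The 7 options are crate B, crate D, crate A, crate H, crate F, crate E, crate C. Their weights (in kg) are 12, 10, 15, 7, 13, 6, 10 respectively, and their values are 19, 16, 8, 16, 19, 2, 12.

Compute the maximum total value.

70

Allowing fractional choices, the relaxed optimum would be about 76.0, but items are indivisible.
crate B + crate D + crate F + crate C: weight 12 + 10 + 13 + 10 = 45 ≤ 47, value 19 + 16 + 19 + 12 = 66.
crate B + crate H + crate F + crate C: weight 12 + 7 + 13 + 10 = 42 ≤ 47, value 19 + 16 + 19 + 12 = 66.
crate B + crate D + crate H + crate F: weight 12 + 10 + 7 + 13 = 42 ≤ 47, value 19 + 16 + 16 + 19 = 70.
Best is crate B, crate D, crate H, and crate F with total value 70.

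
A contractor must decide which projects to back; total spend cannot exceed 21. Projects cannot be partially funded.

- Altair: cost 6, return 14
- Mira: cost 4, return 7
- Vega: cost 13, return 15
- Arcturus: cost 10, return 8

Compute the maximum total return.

Altair + Mira + Arcturus: cost 6 + 4 + 10 = 20 ≤ 21, return 14 + 7 + 8 = 29.
Altair + Arcturus: cost 6 + 10 = 16 ≤ 21, return 14 + 8 = 22.
Altair + Vega: cost 6 + 13 = 19 ≤ 21, return 14 + 15 = 29.
The maximum return is 29; one optimal choice is Altair and Vega.

29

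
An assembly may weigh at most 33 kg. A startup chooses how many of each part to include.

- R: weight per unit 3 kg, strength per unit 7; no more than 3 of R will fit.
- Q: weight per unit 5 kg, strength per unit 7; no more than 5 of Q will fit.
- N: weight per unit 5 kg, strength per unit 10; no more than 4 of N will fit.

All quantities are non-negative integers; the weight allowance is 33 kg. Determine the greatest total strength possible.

Take 1×R, 2×Q, and 4×N: weight 33 ≤ 33, strength 1·7 + 2·7 + 4·10 = 61.
No other integer combination yields more.

61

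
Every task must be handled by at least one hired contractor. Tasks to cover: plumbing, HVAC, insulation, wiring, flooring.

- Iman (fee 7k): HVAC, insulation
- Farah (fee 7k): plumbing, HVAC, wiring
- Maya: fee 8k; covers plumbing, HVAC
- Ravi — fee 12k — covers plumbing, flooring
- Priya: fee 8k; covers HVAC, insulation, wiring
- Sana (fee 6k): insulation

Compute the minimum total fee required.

The greedy cost-per-new-task heuristic would pick Farah, Sana, and Ravi for 25, but a cheaper cover exists.
Choose Ravi and Priya: together they cover plumbing, HVAC, insulation, wiring, flooring — every task.
Total fee: 12 + 8 = 20.
No cover costs less than 20.

20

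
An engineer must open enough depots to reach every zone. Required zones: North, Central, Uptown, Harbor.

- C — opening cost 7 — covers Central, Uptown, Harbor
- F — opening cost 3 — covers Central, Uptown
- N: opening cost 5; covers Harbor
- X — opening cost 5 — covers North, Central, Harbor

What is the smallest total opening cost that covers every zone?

8

Choose F and X: together they cover North, Central, Uptown, Harbor — every zone.
Total opening cost: 3 + 5 = 8.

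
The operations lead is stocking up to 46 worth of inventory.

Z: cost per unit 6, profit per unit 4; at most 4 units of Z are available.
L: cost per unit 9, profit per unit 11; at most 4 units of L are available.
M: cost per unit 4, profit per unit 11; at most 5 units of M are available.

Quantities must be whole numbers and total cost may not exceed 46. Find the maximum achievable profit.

81

2×L and 5×M: cost 38 ≤ 46, profit 2·11 + 5·11 = 77.
1×Z, 2×L, and 5×M: cost 44 ≤ 46, profit 1·4 + 2·11 + 5·11 = 81.
Best is 81.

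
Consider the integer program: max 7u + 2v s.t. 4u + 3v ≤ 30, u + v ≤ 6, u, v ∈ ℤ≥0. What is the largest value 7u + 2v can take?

42

(u,v)=(6,0): 4·6+3·0=24≤30, 1·6+1·0=6≤6, objective 42.
(u,v)=(5,1): 4·5+3·1=23≤30, 1·5+1·1=6≤6, objective 37.
Maximum is 42 at (u,v)=(6,0).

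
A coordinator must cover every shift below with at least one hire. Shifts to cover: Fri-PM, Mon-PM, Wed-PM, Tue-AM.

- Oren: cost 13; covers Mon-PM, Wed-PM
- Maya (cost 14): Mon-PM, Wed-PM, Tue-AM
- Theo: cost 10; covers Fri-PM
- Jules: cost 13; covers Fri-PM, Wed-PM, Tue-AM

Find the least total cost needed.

24

The greedy cost-per-new-shift heuristic would pick Jules and Oren for 26, but a cheaper cover exists.
Choose Maya and Theo: together they cover Fri-PM, Mon-PM, Wed-PM, Tue-AM — every shift.
Total cost: 14 + 10 = 24.
No cover costs less than 24.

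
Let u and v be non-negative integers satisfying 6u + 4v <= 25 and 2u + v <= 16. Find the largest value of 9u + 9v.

54

Relaxing integrality, the LP optimum is 56.25 at (u,v) = (0, 6.25), which is not an integer point.
(u,v)=(0,6): 6·0+4·6=24≤25, 2·0+1·6=6≤16, objective 54.
(u,v)=(0,5): 6·0+4·5=20≤25, 2·0+1·5=5≤16, objective 45.
No feasible integer point exceeds 54.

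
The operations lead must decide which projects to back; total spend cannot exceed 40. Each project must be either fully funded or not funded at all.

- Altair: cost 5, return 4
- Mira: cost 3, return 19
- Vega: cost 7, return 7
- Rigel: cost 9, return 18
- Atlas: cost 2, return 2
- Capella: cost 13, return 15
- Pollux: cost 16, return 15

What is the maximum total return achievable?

Allowing fractional choices, the relaxed optimum would be about 66.6, but projects are indivisible.
Altair + Mira + Vega + Rigel + Atlas + Capella: cost 5 + 3 + 7 + 9 + 2 + 13 = 39 ≤ 40, return 4 + 19 + 7 + 18 + 2 + 15 = 65.
Altair + Mira + Vega + Rigel + Capella: cost 5 + 3 + 7 + 9 + 13 = 37 ≤ 40, return 4 + 19 + 7 + 18 + 15 = 63.
Altair + Mira + Vega + Rigel + Pollux: cost 5 + 3 + 7 + 9 + 16 = 40 ≤ 40, return 4 + 19 + 7 + 18 + 15 = 63.
Best is Altair, Mira, Vega, Rigel, Atlas, and Capella with total return 65.

65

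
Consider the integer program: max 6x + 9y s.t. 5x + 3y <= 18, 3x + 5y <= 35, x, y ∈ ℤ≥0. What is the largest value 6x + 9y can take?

(x,y)=(0,6): 5·0+3·6=18≤18, 3·0+5·6=30≤35, objective 54.
(x,y)=(0,5): 5·0+3·5=15≤18, 3·0+5·5=25≤35, objective 45.
No feasible integer point exceeds 54.

54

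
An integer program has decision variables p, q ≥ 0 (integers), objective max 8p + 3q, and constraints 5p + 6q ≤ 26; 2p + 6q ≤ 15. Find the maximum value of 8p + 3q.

(p,q)=(5,0): 5·5+6·0=25≤26, 2·5+6·0=10≤15, objective 40.
(p,q)=(4,1): 5·4+6·1=26≤26, 2·4+6·1=14≤15, objective 35.
(p,q)=(4,0): 5·4+6·0=20≤26, 2·4+6·0=8≤15, objective 32.
No feasible integer point exceeds 40.

40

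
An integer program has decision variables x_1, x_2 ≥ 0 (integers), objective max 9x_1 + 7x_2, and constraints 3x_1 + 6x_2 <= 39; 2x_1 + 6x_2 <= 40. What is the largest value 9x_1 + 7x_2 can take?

117

(x_1,x_2)=(13,0): 3·13+6·0=39≤39, 2·13+6·0=26≤40, objective 117.
(x_1,x_2)=(12,0): 3·12+6·0=36≤39, 2·12+6·0=24≤40, objective 108.
The best lattice point is (13,0), giving 117.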